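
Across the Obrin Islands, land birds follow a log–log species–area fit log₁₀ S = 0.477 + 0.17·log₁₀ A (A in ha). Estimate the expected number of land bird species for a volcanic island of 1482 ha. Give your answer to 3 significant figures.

S = 2.999 × 1482^0.17
ln S = ln 2.999 + 0.17 × ln 1482 = 1.0983 + 0.17 × 7.3011 = 2.3395
S = e^2.3395 ≈ 10.38

10.4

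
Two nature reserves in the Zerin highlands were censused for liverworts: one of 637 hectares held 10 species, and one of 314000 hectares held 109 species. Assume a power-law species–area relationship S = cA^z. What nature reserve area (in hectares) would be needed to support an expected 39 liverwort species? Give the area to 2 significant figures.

z = ln(109/10) / ln(314000/637) = 2.3888 / 6.2004 = 0.3853
c = 10 / 637^0.3853 = 10 / 12.03 = 0.8311
A = (39/0.8311)^(1/0.3853) ⇒ ln A = ln(46.92)/0.3853 = 9.9894
A = e^9.9894 ≈ 21794 hectares

22000 hectares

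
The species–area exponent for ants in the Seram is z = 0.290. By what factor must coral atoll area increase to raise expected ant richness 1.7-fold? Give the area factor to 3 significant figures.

(A₂/A₁)^0.29 = 1.7, so A₂/A₁ = 1.7^(1/0.29) = 1.7^3.448
ln(A₂/A₁) = ln 1.7 / 0.29 = 0.5306 / 0.29 = 1.8298
A₂/A₁ = e^1.8298 ≈ 6.232

6.23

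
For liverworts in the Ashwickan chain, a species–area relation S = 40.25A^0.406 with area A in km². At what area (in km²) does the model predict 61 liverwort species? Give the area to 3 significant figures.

61 = 40.25 × A^0.406  ⇒  A^0.406 = 61/40.25 = 1.516
ln A = ln(1.516) / 0.406 = 0.4158 / 0.406 = 1.0240
A = e^1.0240 ≈ 2.784 km²

2.78 km²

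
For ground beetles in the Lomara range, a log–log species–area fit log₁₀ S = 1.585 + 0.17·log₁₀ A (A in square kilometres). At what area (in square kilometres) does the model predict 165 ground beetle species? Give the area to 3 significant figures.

5250 square kilometres

165 = 38.46 × A^0.17  ⇒  A^0.17 = 165/38.46 = 4.29
ln A = ln(4.29) / 0.17 = 1.4563 / 0.17 = 8.5668
A = e^8.5668 ≈ 5254 square kilometres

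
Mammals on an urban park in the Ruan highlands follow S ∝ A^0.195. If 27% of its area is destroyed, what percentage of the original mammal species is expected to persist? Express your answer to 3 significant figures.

S_new/S_old = (A_new/A_old)^z = 0.73^0.195
= exp(0.195 × ln 0.73) = exp(0.195 × -0.3147) = exp(-0.0614) ≈ 0.9405

94.0%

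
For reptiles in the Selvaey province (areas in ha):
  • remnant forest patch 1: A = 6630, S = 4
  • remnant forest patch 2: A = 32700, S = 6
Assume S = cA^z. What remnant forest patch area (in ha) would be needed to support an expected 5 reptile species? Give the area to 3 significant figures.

16000 ha

z = ln(6/4) / ln(32700/6630) = 0.4055 / 1.5958 = 0.2541
c = 4 / 6630^0.2541 = 4 / 9.354 = 0.4276
A = (5/0.4276)^(1/0.2541) ⇒ ln A = ln(11.69)/0.2541 = 9.6776
A = e^9.6776 ≈ 15956 ha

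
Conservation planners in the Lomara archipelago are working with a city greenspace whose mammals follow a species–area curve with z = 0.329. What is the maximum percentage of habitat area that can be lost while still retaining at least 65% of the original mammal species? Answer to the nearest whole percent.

Need (A_new/A_old)^0.329 = 0.65, so A_new/A_old = 0.65^(1/0.329) = 0.65^3.04
ln(A_new/A_old) = ln 0.65 / 0.329 = -0.4308 / 0.329 = -1.3094
A_new/A_old = e^-1.3094 ≈ 0.27
Fraction that can be lost = 1 − 0.27 = 0.73

73%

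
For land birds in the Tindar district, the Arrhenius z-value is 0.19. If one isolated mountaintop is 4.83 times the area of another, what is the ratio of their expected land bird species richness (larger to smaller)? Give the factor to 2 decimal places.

1.35

S₂/S₁ = (A₂/A₁)^z = 4.83^0.19
ln(S₂/S₁) = 0.19 × ln 4.83 = 0.19 × 1.5748 = 0.2992
S₂/S₁ = e^0.2992 ≈ 1.349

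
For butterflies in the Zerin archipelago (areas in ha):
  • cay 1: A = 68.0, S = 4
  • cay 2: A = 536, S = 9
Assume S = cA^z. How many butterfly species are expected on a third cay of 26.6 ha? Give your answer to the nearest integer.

3

z = ln(9/4) / ln(536/68) = 0.8109 / 2.0646 = 0.3928
c = 4 / 68^0.3928 = 4 / 5.245 = 0.7626
S₃ = 0.7626 × 26.6^0.3928 = 0.7626 × 3.628 ≈ 2.767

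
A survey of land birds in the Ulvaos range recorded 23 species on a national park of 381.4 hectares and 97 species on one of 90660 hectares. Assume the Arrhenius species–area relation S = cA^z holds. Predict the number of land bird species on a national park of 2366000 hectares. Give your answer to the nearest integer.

z = ln(97/23) / ln(90660/381.4) = 1.4392 / 5.4710 = 0.2631
c = 23 / 381.4^0.2631 = 23 / 4.776 = 4.816
S₃ = 4.816 × 2366000^0.2631 = 4.816 × 47.51 ≈ 228.8

229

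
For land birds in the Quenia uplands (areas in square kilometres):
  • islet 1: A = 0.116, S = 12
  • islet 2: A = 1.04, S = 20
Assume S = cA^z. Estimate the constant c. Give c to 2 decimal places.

19.82

z = ln(S₂/S₁) / ln(A₂/A₁) = ln(20/12) / ln(1.04/0.116) = 0.5108 / 2.1934 = 0.2329
c = S₁ / A₁^z = 12 / 0.116^0.2329 = 12 / 0.6055 = 19.82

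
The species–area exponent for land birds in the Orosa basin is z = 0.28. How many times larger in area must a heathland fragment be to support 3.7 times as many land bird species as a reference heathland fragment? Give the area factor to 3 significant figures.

(A₂/A₁)^0.28 = 3.7, so A₂/A₁ = 3.7^(1/0.28) = 3.7^3.571
ln(A₂/A₁) = ln 3.7 / 0.28 = 1.3083 / 0.28 = 4.6726
A₂/A₁ = e^4.6726 ≈ 107

107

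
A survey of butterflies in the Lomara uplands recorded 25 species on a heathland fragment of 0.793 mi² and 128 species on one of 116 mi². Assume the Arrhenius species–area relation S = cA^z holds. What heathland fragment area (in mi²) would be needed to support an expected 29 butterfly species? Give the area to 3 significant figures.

z = ln(128/25) / ln(116/0.793) = 1.6332 / 4.9855 = 0.3276
c = 25 / 0.793^0.3276 = 25 / 0.9268 = 26.97
A = (29/26.97)^(1/0.3276) ⇒ ln A = ln(1.075)/0.3276 = 0.2211
A = e^0.2211 ≈ 1.248 mi²

1.25 mi²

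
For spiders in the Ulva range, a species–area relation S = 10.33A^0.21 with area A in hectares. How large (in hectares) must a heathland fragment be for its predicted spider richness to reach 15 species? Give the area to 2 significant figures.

5.9 hectares

15 = 10.33 × A^0.21  ⇒  A^0.21 = 15/10.33 = 1.452
ln A = ln(1.452) / 0.21 = 0.3730 / 0.21 = 1.7762
A = e^1.7762 ≈ 5.907 hectares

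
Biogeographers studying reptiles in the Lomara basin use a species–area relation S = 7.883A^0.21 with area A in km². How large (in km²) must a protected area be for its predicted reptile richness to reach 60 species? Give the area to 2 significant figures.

60 = 7.883 × A^0.21  ⇒  A^0.21 = 60/7.883 = 7.611
ln A = ln(7.611) / 0.21 = 2.0296 / 0.21 = 9.6649
A = e^9.6649 ≈ 15755 km²

16000 km²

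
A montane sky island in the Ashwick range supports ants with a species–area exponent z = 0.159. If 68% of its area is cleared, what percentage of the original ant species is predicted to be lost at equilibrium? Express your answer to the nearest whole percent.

S_new/S_old = (A_new/A_old)^z = 0.32^0.159
= exp(0.159 × ln 0.32) = exp(0.159 × -1.1394) = exp(-0.1812) ≈ 0.8343
Fraction lost = 1 − 0.8343 = 0.1657

17%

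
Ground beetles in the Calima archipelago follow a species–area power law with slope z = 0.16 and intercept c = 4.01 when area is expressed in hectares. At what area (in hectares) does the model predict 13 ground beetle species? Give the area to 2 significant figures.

13 = 4.01 × A^0.16  ⇒  A^0.16 = 13/4.01 = 3.242
ln A = ln(3.242) / 0.16 = 1.1762 / 0.16 = 7.3510
A = e^7.3510 ≈ 1558 hectares

1600 hectares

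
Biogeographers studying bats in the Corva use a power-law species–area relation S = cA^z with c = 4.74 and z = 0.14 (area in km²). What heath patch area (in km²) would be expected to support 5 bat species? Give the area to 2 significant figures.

5 = 4.74 × A^0.14  ⇒  A^0.14 = 5/4.74 = 1.055
ln A = ln(1.055) / 0.14 = 0.0534 / 0.14 = 0.3814
A = e^0.3814 ≈ 1.464 km²

1.5 km²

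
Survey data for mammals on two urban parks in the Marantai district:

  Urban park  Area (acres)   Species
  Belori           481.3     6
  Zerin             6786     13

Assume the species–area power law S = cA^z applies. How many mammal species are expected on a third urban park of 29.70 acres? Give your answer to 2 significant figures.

z = ln(13/6) / ln(6786/481.3) = 0.7732 / 2.6461 = 0.2922
c = 6 / 481.3^0.2922 = 6 / 6.078 = 0.9871
S₃ = 0.9871 × 29.7^0.2922 = 0.9871 × 2.694 ≈ 2.659

2.7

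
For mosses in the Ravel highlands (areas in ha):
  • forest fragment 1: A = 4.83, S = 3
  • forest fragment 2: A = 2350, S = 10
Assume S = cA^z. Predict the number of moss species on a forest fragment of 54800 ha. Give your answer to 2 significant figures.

z = ln(10/3) / ln(2350/4.83) = 1.2040 / 6.1873 = 0.1946
c = 3 / 4.83^0.1946 = 3 / 1.359 = 2.208
S₃ = 2.208 × 54800^0.1946 = 2.208 × 8.358 ≈ 18.46

18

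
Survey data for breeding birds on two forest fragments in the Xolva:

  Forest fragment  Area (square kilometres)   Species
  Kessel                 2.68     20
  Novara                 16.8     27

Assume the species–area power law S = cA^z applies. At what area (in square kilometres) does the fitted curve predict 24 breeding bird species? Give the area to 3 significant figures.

z = ln(27/20) / ln(16.8/2.68) = 0.3001 / 1.8356 = 0.1635
c = 20 / 2.68^0.1635 = 20 / 1.175 = 17.02
A = (24/17.02)^(1/0.1635) ⇒ ln A = ln(1.41)/0.1635 = 2.1010
A = e^2.1010 ≈ 8.174 square kilometres

8.17 square kilometres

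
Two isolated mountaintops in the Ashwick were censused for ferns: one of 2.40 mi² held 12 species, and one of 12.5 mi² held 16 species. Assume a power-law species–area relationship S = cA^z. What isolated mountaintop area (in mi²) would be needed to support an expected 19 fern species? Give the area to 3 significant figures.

z = ln(16/12) / ln(12.5/2.4) = 0.2877 / 1.6503 = 0.1743
c = 12 / 2.4^0.1743 = 12 / 1.165 = 10.3
A = (19/10.3)^(1/0.1743) ⇒ ln A = ln(1.844)/0.1743 = 3.5115
A = e^3.5115 ≈ 33.5 mi²

33.5 mi²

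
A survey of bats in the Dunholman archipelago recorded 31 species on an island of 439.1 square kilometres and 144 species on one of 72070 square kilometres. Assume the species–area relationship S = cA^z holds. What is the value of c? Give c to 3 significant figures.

4.96

z = ln(S₂/S₁) / ln(A₂/A₁) = ln(144/31) / ln(72070/439.1) = 1.5358 / 5.1007 = 0.3011
c = S₁ / A₁^z = 31 / 439.1^0.3011 = 31 / 6.247 = 4.962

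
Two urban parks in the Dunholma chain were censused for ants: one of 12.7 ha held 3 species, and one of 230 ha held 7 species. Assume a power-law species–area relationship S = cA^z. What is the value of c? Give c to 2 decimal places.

z = ln(S₂/S₁) / ln(A₂/A₁) = ln(7/3) / ln(230/12.7) = 0.8473 / 2.8965 = 0.2925
c = S₁ / A₁^z = 3 / 12.7^0.2925 = 3 / 2.103 = 1.426

1.43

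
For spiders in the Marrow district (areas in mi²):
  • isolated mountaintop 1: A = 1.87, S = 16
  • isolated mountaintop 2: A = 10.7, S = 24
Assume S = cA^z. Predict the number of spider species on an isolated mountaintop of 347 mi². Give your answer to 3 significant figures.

53.9

z = ln(24/16) / ln(10.7/1.87) = 0.4055 / 1.7443 = 0.2325
c = 16 / 1.87^0.2325 = 16 / 1.157 = 13.83
S₃ = 13.83 × 347^0.2325 = 13.83 × 3.895 ≈ 53.88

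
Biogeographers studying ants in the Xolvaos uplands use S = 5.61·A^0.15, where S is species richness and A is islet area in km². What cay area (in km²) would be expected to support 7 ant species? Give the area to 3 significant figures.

7 = 5.61 × A^0.15  ⇒  A^0.15 = 7/5.61 = 1.248
ln A = ln(1.248) / 0.15 = 0.2214 / 0.15 = 1.4757
A = e^1.4757 ≈ 4.374 km²

4.37 km²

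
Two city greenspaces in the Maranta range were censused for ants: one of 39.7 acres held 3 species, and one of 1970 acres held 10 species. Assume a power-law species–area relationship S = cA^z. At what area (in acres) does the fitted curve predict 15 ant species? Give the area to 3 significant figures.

7340 acres

z = ln(10/3) / ln(1970/39.7) = 1.2040 / 3.9044 = 0.3084
c = 3 / 39.7^0.3084 = 3 / 3.112 = 0.9641
A = (15/0.9641)^(1/0.3084) ⇒ ln A = ln(15.56)/0.3084 = 8.9007
A = e^8.9007 ≈ 7337 acres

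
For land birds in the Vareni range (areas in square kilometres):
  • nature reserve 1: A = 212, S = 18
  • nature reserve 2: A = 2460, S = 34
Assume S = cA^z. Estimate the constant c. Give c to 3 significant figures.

z = ln(S₂/S₁) / ln(A₂/A₁) = ln(34/18) / ln(2460/212) = 0.6360 / 2.4513 = 0.2594
c = S₁ / A₁^z = 18 / 212^0.2594 = 18 / 4.014 = 4.484

4.48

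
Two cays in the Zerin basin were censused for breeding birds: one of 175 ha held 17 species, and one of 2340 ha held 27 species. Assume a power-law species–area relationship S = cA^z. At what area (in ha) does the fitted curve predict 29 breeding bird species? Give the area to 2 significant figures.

z = ln(27/17) / ln(2340/175) = 0.4626 / 2.5931 = 0.1784
c = 17 / 175^0.1784 = 17 / 2.513 = 6.765
A = (29/6.765)^(1/0.1784) ⇒ ln A = ln(4.287)/0.1784 = 8.1585
A = e^8.1585 ≈ 3493 ha

3500 ha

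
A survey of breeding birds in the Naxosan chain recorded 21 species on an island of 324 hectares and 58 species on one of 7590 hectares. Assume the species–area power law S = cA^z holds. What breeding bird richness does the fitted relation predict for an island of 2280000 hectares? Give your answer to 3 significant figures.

364

z = ln(58/21) / ln(7590/324) = 1.0159 / 3.1538 = 0.3221
c = 21 / 324^0.3221 = 21 / 6.437 = 3.262
S₃ = 3.262 × 2280000^0.3221 = 3.262 × 111.7 ≈ 364.4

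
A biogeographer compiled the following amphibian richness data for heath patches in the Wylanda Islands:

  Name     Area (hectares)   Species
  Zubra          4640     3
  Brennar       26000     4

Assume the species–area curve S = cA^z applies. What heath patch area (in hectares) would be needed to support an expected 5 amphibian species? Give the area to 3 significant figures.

z = ln(4/3) / ln(26000/4640) = 0.2877 / 1.7234 = 0.1669
c = 3 / 4640^0.1669 = 3 / 4.093 = 0.7329
A = (5/0.7329)^(1/0.1669) ⇒ ln A = ln(6.822)/0.1669 = 11.5026
A = e^11.5026 ≈ 98974 hectares

99000 hectares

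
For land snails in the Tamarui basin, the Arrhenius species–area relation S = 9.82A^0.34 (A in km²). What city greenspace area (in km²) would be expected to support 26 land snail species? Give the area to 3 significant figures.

17.5 km²

26 = 9.82 × A^0.34  ⇒  A^0.34 = 26/9.82 = 2.648
ln A = ln(2.648) / 0.34 = 0.9737 / 0.34 = 2.8638
A = e^2.8638 ≈ 17.53 km²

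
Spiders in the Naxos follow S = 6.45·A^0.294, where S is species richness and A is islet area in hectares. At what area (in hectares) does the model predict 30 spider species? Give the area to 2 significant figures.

190 hectares

30 = 6.45 × A^0.294  ⇒  A^0.294 = 30/6.45 = 4.651
ln A = ln(4.651) / 0.294 = 1.5371 / 0.294 = 5.2283
A = e^5.2283 ≈ 186.5 hectares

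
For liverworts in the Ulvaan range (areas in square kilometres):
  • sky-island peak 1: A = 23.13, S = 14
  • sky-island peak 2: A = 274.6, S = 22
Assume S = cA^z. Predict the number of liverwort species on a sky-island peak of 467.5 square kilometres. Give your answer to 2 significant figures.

24

z = ln(22/14) / ln(274.6/23.13) = 0.4520 / 2.4742 = 0.1827
c = 14 / 23.13^0.1827 = 14 / 1.775 = 7.887
S₃ = 7.887 × 467.5^0.1827 = 7.887 × 3.074 ≈ 24.25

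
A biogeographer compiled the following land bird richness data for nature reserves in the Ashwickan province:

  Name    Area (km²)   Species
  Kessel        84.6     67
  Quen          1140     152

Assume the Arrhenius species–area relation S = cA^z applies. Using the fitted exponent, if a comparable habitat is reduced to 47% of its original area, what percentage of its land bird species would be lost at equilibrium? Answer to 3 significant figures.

z = ln(152/67) / ln(1140/84.6) = 0.8192 / 2.6008 = 0.3150
S_new/S_old = (A_new/A_old)^z = 0.47^0.3150 = exp(0.3150 × -0.7550) = 0.7884
Fraction lost = 1 − 0.7884 = 0.2116

21.2%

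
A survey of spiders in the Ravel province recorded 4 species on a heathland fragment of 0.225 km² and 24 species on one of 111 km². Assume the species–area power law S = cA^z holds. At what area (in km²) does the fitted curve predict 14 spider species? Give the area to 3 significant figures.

z = ln(24/4) / ln(111/0.225) = 1.7918 / 6.2012 = 0.2889
c = 4 / 0.225^0.2889 = 4 / 0.6499 = 6.155
A = (14/6.155)^(1/0.2889) ⇒ ln A = ln(2.275)/0.2889 = 2.8441
A = e^2.8441 ≈ 17.19 km²

17.2 km²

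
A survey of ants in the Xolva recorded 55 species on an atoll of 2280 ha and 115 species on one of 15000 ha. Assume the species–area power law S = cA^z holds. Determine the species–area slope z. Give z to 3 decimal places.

0.392

Taking logs: ln S = ln c + z ln A, so z = (ln S₂ − ln S₁)/(ln A₂ − ln A₁).
z = ln(115/55) / ln(15000/2280) = ln(2.091) / ln(6.579) = 0.7376 / 1.8839 = 0.3915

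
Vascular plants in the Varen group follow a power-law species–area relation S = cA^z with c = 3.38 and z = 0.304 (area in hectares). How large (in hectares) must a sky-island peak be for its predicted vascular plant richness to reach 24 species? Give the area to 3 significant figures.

24 = 3.38 × A^0.304  ⇒  A^0.304 = 24/3.38 = 7.101
ln A = ln(7.101) / 0.304 = 1.9602 / 0.304 = 6.4480
A = e^6.4480 ≈ 631.4 hectares

631 hectares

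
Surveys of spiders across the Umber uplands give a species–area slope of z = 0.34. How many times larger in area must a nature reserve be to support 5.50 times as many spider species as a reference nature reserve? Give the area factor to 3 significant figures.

(A₂/A₁)^0.34 = 5.5, so A₂/A₁ = 5.5^(1/0.34) = 5.5^2.941
ln(A₂/A₁) = ln 5.5 / 0.34 = 1.7047 / 0.34 = 5.0140
A₂/A₁ = e^5.0140 ≈ 150.5

151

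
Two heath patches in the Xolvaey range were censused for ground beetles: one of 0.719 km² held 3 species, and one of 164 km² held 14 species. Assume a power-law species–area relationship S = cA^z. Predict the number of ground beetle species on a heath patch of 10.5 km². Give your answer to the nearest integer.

6

z = ln(14/3) / ln(164/0.719) = 1.5404 / 5.4298 = 0.2837
c = 3 / 0.719^0.2837 = 3 / 0.9107 = 3.294
S₃ = 3.294 × 10.5^0.2837 = 3.294 × 1.949 ≈ 6.419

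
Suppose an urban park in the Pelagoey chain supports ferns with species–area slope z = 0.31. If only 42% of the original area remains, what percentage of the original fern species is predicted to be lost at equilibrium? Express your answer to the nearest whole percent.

24%

S_new/S_old = (A_new/A_old)^z = 0.42^0.31
= exp(0.31 × ln 0.42) = exp(0.31 × -0.8675) = exp(-0.2689) ≈ 0.7642
Fraction lost = 1 − 0.7642 = 0.2358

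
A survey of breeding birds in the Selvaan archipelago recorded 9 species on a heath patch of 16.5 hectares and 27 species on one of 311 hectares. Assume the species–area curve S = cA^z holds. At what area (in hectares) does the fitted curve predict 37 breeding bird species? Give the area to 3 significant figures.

z = ln(27/9) / ln(311/16.5) = 1.0986 / 2.9364 = 0.3741
c = 9 / 16.5^0.3741 = 9 / 2.854 = 3.153
A = (37/3.153)^(1/0.3741) ⇒ ln A = ln(11.73)/0.3741 = 6.5820
A = e^6.5820 ≈ 722 hectares

722 hectares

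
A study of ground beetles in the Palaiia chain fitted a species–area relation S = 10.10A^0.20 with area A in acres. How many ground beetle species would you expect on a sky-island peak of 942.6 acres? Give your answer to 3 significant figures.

39.7

S = 10.1 × 942.6^0.2
ln S = ln 10.1 + 0.2 × ln 942.6 = 2.3125 + 0.2 × 6.8486 = 3.6823
S = e^3.6823 ≈ 39.74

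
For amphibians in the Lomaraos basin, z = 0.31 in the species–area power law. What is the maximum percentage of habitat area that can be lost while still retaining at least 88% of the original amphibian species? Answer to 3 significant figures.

33.8%

Need (A_new/A_old)^0.31 = 0.88, so A_new/A_old = 0.88^(1/0.31) = 0.88^3.226
ln(A_new/A_old) = ln 0.88 / 0.31 = -0.1278 / 0.31 = -0.4124
A_new/A_old = e^-0.4124 ≈ 0.6621
Fraction that can be lost = 1 − 0.6621 = 0.3379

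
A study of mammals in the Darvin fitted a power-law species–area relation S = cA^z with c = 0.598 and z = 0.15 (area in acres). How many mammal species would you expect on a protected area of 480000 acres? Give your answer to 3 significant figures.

4.25

S = 0.598 × 480000^0.15
ln S = ln 0.598 + 0.15 × ln 480000 = -0.5142 + 0.15 × 13.0815 = 1.4481
S = e^1.4481 ≈ 4.255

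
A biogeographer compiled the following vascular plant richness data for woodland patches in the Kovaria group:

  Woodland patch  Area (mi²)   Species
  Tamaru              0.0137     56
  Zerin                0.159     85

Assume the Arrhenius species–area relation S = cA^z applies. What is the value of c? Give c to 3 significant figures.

116

z = ln(S₂/S₁) / ln(A₂/A₁) = ln(85/56) / ln(0.159/0.0137) = 0.4173 / 2.4515 = 0.1702
c = S₁ / A₁^z = 56 / 0.0137^0.1702 = 56 / 0.4818 = 116.2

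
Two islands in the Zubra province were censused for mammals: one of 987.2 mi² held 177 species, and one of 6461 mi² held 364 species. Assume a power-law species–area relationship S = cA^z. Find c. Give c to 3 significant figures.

12.6

z = ln(S₂/S₁) / ln(A₂/A₁) = ln(364/177) / ln(6461/987.2) = 0.7210 / 1.8787 = 0.3838
c = S₁ / A₁^z = 177 / 987.2^0.3838 = 177 / 14.1 = 12.55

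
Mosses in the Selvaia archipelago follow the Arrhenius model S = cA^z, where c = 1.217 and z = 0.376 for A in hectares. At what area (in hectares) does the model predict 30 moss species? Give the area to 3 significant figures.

30 = 1.217 × A^0.376  ⇒  A^0.376 = 30/1.217 = 24.65
ln A = ln(24.65) / 0.376 = 3.2048 / 0.376 = 8.5234
A = e^8.5234 ≈ 5031 hectares

5030 hectares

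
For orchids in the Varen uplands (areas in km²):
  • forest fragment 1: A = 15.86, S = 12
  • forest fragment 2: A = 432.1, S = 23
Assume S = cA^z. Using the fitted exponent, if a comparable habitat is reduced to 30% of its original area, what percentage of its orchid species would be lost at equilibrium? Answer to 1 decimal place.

21.1%

z = ln(23/12) / ln(432.1/15.86) = 0.6506 / 3.3049 = 0.1969
S_new/S_old = (A_new/A_old)^z = 0.3^0.1969 = exp(0.1969 × -1.2040) = 0.789
Fraction lost = 1 − 0.789 = 0.211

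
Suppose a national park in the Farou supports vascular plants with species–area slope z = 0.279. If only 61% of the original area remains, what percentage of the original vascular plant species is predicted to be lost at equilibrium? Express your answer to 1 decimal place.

12.9%

S_new/S_old = (A_new/A_old)^z = 0.61^0.279
= exp(0.279 × ln 0.61) = exp(0.279 × -0.4943) = exp(-0.1379) ≈ 0.8712
Fraction lost = 1 − 0.8712 = 0.1288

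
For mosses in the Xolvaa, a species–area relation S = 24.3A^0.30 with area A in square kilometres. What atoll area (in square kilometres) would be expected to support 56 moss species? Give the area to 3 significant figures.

16.2 square kilometres

56 = 24.3 × A^0.3  ⇒  A^0.3 = 56/24.3 = 2.305
ln A = ln(2.305) / 0.3 = 0.8349 / 0.3 = 2.7829
A = e^2.7829 ≈ 16.17 square kilometres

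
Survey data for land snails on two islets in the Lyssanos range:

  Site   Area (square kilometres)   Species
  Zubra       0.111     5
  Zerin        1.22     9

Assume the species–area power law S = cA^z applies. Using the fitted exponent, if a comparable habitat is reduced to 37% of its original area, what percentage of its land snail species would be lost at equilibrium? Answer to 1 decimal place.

z = ln(9/5) / ln(1.22/0.111) = 0.5878 / 2.3971 = 0.2452
S_new/S_old = (A_new/A_old)^z = 0.37^0.2452 = exp(0.2452 × -0.9943) = 0.7836
Fraction lost = 1 − 0.7836 = 0.2164

21.6%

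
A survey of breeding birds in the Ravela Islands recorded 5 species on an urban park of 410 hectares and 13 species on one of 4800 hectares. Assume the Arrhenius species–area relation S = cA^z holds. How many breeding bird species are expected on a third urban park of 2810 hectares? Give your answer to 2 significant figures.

z = ln(13/5) / ln(4800/410) = 0.9555 / 2.4602 = 0.3884
c = 5 / 410^0.3884 = 5 / 10.35 = 0.4833
S₃ = 0.4833 × 2810^0.3884 = 0.4833 × 21.85 ≈ 10.56

11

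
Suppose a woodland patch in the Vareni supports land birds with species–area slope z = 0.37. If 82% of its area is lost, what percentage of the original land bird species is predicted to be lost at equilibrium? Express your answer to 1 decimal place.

S_new/S_old = (A_new/A_old)^z = 0.18^0.37
= exp(0.37 × ln 0.18) = exp(0.37 × -1.7148) = exp(-0.6345) ≈ 0.5302
Fraction lost = 1 − 0.5302 = 0.4698

47.0%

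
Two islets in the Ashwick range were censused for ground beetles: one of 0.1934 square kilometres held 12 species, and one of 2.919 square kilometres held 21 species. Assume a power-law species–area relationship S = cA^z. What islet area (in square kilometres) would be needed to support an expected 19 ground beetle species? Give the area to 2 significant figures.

z = ln(21/12) / ln(2.919/0.1934) = 0.5596 / 2.7142 = 0.2062
c = 12 / 0.1934^0.2062 = 12 / 0.7127 = 16.84
A = (19/16.84)^(1/0.2062) ⇒ ln A = ln(1.128)/0.2062 = 0.5858
A = e^0.5858 ≈ 1.796 square kilometres

1.8 square kilometres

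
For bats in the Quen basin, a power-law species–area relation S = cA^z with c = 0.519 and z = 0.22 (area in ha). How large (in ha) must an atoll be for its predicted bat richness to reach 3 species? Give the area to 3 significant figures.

2910 ha

3 = 0.519 × A^0.22  ⇒  A^0.22 = 3/0.519 = 5.78
ln A = ln(5.78) / 0.22 = 1.7545 / 0.22 = 7.9748
A = e^7.9748 ≈ 2907 ha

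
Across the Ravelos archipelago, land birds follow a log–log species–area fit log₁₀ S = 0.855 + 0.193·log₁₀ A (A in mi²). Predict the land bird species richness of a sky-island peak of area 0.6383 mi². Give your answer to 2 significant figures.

6.6

S = 7.161 × 0.6383^0.193
ln S = ln 7.161 + 0.193 × ln 0.6383 = 1.9687 + 0.193 × -0.4489 = 1.8821
S = e^1.8821 ≈ 6.567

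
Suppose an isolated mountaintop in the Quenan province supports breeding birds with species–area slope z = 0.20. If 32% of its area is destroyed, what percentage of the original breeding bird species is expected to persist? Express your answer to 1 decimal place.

S_new/S_old = (A_new/A_old)^z = 0.68^0.2
= exp(0.2 × ln 0.68) = exp(0.2 × -0.3857) = exp(-0.0771) ≈ 0.9258

92.6%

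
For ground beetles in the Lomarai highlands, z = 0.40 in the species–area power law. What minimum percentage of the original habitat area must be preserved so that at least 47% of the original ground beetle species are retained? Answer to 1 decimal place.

15.1%

Need (A_new/A_old)^0.4 = 0.47, so A_new/A_old = 0.47^(1/0.4) = 0.47^2.5
ln(A_new/A_old) = ln 0.47 / 0.4 = -0.7550 / 0.4 = -1.8876
A_new/A_old = e^-1.8876 ≈ 0.1514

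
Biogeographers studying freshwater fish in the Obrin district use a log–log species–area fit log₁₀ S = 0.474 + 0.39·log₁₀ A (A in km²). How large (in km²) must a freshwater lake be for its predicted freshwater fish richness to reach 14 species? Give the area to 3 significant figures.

52.9 km²

14 = 2.979 × A^0.39  ⇒  A^0.39 = 14/2.979 = 4.7
ln A = ln(4.7) / 0.39 = 1.5476 / 0.39 = 3.9683
A = e^3.9683 ≈ 52.89 km²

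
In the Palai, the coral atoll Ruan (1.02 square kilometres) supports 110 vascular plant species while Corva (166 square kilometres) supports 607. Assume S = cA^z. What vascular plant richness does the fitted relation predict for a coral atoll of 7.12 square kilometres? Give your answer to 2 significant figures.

210

z = ln(607/110) / ln(166/1.02) = 1.7080 / 5.0922 = 0.3354
c = 110 / 1.02^0.3354 = 110 / 1.007 = 109.3
S₃ = 109.3 × 7.12^0.3354 = 109.3 × 1.932 ≈ 211.1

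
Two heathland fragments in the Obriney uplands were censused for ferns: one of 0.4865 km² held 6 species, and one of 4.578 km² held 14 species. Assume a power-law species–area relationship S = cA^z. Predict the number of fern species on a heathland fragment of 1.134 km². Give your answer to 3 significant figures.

8.26

z = ln(14/6) / ln(4.578/0.4865) = 0.8473 / 2.2418 = 0.3780
c = 6 / 0.4865^0.3780 = 6 / 0.7616 = 7.878
S₃ = 7.878 × 1.134^0.3780 = 7.878 × 1.049 ≈ 8.262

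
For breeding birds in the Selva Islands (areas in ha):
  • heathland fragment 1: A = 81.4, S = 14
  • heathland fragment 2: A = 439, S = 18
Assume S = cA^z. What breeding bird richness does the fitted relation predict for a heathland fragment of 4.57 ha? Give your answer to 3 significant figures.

9.11

z = ln(18/14) / ln(439/81.4) = 0.2513 / 1.6851 = 0.1491
c = 14 / 81.4^0.1491 = 14 / 1.927 = 7.264
S₃ = 7.264 × 4.57^0.1491 = 7.264 × 1.254 ≈ 9.112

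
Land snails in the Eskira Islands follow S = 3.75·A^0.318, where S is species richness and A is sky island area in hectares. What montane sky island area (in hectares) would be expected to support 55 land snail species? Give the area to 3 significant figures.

4650 hectares

55 = 3.75 × A^0.318  ⇒  A^0.318 = 55/3.75 = 14.67
ln A = ln(14.67) / 0.318 = 2.6856 / 0.318 = 8.4452
A = e^8.4452 ≈ 4653 hectares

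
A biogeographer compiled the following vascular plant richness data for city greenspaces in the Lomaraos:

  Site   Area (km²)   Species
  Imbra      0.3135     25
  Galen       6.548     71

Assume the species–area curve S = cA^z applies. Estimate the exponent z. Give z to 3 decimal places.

Taking logs: ln S = ln c + z ln A, so z = (ln S₂ − ln S₁)/(ln A₂ − ln A₁).
z = ln(71/25) / ln(6.548/0.3135) = ln(2.84) / ln(20.89) = 1.0438 / 3.0391 = 0.3435

0.343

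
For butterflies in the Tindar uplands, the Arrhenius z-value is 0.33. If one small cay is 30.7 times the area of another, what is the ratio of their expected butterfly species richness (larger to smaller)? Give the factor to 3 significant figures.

3.10

S₂/S₁ = (A₂/A₁)^z = 30.7^0.33
ln(S₂/S₁) = 0.33 × ln 30.7 = 0.33 × 3.4243 = 1.1300
S₂/S₁ = e^1.1300 ≈ 3.096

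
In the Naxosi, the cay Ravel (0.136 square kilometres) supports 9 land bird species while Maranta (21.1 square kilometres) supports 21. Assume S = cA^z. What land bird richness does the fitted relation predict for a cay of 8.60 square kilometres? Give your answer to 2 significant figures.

18

z = ln(21/9) / ln(21.1/0.136) = 0.8473 / 5.0444 = 0.1680
c = 9 / 0.136^0.1680 = 9 / 0.7153 = 12.58
S₃ = 12.58 × 8.6^0.1680 = 12.58 × 1.435 ≈ 18.06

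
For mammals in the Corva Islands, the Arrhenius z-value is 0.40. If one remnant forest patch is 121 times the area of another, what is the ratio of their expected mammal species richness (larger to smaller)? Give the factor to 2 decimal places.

S₂/S₁ = (A₂/A₁)^z = 121^0.4
ln(S₂/S₁) = 0.4 × ln 121 = 0.4 × 4.7958 = 1.9183
S₂/S₁ = e^1.9183 ≈ 6.809

6.81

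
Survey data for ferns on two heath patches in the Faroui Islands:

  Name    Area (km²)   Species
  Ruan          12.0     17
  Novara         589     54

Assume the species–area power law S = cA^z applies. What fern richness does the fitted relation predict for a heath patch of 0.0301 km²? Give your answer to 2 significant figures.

z = ln(54/17) / ln(589/12) = 1.1558 / 3.8935 = 0.2968
c = 17 / 12^0.2968 = 17 / 2.091 = 8.13
S₃ = 8.13 × 0.0301^0.2968 = 8.13 × 0.3535 ≈ 2.874

2.9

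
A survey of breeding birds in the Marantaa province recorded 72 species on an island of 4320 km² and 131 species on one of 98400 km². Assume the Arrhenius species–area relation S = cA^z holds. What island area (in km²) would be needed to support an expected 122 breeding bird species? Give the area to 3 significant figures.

z = ln(131/72) / ln(98400/4320) = 0.5985 / 3.1258 = 0.1915
c = 72 / 4320^0.1915 = 72 / 4.967 = 14.49
A = (122/14.49)^(1/0.1915) ⇒ ln A = ln(8.417)/0.1915 = 11.1251
A = e^11.1251 ≈ 67852 km²

67900 km²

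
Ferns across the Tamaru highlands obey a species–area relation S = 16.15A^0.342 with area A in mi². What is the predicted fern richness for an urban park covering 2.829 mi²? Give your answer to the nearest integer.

S = 16.15 × 2.829^0.342
ln S = ln 16.15 + 0.342 × ln 2.829 = 2.7819 + 0.342 × 1.0399 = 3.1376
S = e^3.1376 ≈ 23.05

23 species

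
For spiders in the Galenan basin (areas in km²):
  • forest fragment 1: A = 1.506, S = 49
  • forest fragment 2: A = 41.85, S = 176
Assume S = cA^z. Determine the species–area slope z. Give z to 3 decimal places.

Taking logs: ln S = ln c + z ln A, so z = (ln S₂ − ln S₁)/(ln A₂ − ln A₁).
z = ln(176/49) / ln(41.85/1.506) = ln(3.592) / ln(27.79) = 1.2787 / 3.3246 = 0.3846

0.385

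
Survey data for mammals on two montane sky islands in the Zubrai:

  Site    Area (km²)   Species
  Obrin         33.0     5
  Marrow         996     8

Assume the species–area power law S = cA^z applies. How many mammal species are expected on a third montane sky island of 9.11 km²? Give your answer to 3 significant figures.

4.19

z = ln(8/5) / ln(996/33) = 0.4700 / 3.4072 = 0.1379
c = 5 / 33^0.1379 = 5 / 1.62 = 3.087
S₃ = 3.087 × 9.11^0.1379 = 3.087 × 1.356 ≈ 4.187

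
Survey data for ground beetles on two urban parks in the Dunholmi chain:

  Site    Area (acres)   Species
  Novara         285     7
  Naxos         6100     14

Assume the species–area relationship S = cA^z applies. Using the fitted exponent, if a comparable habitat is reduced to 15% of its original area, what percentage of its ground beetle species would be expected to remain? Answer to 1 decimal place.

z = ln(14/7) / ln(6100/285) = 0.6931 / 3.0636 = 0.2263
S_new/S_old = (A_new/A_old)^z = 0.15^0.2263 = exp(0.2263 × -1.8971) = 0.651

65.1%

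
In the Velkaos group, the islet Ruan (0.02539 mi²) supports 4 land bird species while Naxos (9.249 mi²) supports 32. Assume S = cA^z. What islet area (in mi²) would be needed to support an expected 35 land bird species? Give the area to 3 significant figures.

11.9 mi²

z = ln(32/4) / ln(9.249/0.02539) = 2.0794 / 5.8979 = 0.3526
c = 4 / 0.02539^0.3526 = 4 / 0.2739 = 14.61
A = (35/14.61)^(1/0.3526) ⇒ ln A = ln(2.396)/0.3526 = 2.4787
A = e^2.4787 ≈ 11.93 mi²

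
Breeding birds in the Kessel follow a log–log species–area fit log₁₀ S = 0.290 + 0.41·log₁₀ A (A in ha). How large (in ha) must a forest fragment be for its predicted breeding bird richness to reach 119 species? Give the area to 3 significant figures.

22600 ha

119 = 1.95 × A^0.41  ⇒  A^0.41 = 119/1.95 = 61.03
ln A = ln(61.03) / 0.41 = 4.1114 / 0.41 = 10.0277
A = e^10.0277 ≈ 22646 ha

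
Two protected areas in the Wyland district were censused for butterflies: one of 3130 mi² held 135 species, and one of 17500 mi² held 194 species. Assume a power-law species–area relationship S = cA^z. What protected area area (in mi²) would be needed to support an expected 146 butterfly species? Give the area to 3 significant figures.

z = ln(194/135) / ln(17500/3130) = 0.3626 / 1.7212 = 0.2107
c = 135 / 3130^0.2107 = 135 / 5.45 = 24.77
A = (146/24.77)^(1/0.2107) ⇒ ln A = ln(5.894)/0.2107 = 8.4206
A = e^8.4206 ≈ 4540 mi²

4540 mi²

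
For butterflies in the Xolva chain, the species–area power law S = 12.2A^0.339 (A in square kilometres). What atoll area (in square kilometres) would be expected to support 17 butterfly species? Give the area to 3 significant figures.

2.66 square kilometres

17 = 12.2 × A^0.339  ⇒  A^0.339 = 17/12.2 = 1.393
ln A = ln(1.393) / 0.339 = 0.3318 / 0.339 = 0.9787
A = e^0.9787 ≈ 2.661 square kilometres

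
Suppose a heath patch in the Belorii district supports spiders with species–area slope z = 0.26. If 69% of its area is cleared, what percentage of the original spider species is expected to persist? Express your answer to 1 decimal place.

73.7%

S_new/S_old = (A_new/A_old)^z = 0.31^0.26
= exp(0.26 × ln 0.31) = exp(0.26 × -1.1712) = exp(-0.3045) ≈ 0.7375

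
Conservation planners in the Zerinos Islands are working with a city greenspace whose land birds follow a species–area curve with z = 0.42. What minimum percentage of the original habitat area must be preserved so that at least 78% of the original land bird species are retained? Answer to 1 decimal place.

Need (A_new/A_old)^0.42 = 0.78, so A_new/A_old = 0.78^(1/0.42) = 0.78^2.381
ln(A_new/A_old) = ln 0.78 / 0.42 = -0.2485 / 0.42 = -0.5916
A_new/A_old = e^-0.5916 ≈ 0.5535

55.3%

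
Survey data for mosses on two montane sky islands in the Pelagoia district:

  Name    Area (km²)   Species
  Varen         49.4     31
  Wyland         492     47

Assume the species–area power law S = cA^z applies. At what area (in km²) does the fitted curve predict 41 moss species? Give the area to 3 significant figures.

231 km²

z = ln(47/31) / ln(492/49.4) = 0.4162 / 2.2985 = 0.1811
c = 31 / 49.4^0.1811 = 31 / 2.026 = 15.3
A = (41/15.3)^(1/0.1811) ⇒ ln A = ln(2.68)/0.1811 = 5.4441
A = e^5.4441 ≈ 231.4 km²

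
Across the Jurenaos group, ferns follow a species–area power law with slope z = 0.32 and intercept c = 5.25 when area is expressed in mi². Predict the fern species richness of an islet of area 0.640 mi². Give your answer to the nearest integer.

S = 5.25 × 0.64^0.32 = 5.25 × 0.8669 ≈ 4.551

5 species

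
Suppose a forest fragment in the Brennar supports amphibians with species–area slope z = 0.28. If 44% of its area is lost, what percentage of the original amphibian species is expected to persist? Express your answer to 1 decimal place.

S_new/S_old = (A_new/A_old)^z = 0.56^0.28
= exp(0.28 × ln 0.56) = exp(0.28 × -0.5798) = exp(-0.1623) ≈ 0.8501

85.0%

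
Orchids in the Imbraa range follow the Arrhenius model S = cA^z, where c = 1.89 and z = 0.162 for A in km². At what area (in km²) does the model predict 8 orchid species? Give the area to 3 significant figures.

7380 km²

8 = 1.89 × A^0.162  ⇒  A^0.162 = 8/1.89 = 4.233
ln A = ln(4.233) / 0.162 = 1.4429 / 0.162 = 8.9066
A = e^8.9066 ≈ 7380 km²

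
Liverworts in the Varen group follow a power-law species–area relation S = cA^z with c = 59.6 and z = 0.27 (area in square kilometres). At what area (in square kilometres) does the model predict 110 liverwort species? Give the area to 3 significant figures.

9.68 square kilometres

110 = 59.6 × A^0.27  ⇒  A^0.27 = 110/59.6 = 1.846
ln A = ln(1.846) / 0.27 = 0.6128 / 0.27 = 2.2697
A = e^2.2697 ≈ 9.677 square kilometres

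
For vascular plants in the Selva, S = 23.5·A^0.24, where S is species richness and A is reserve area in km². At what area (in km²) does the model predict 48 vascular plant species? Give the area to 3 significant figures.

48 = 23.5 × A^0.24  ⇒  A^0.24 = 48/23.5 = 2.043
ln A = ln(2.043) / 0.24 = 0.7142 / 0.24 = 2.9758
A = e^2.9758 ≈ 19.61 km²

19.6 km²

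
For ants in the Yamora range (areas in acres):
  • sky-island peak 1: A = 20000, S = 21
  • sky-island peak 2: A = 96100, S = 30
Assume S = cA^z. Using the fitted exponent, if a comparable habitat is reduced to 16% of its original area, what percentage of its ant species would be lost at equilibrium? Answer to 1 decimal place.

z = ln(30/21) / ln(96100/20000) = 0.3567 / 1.5697 = 0.2272
S_new/S_old = (A_new/A_old)^z = 0.16^0.2272 = exp(0.2272 × -1.8326) = 0.6594
Fraction lost = 1 − 0.6594 = 0.3406

34.1%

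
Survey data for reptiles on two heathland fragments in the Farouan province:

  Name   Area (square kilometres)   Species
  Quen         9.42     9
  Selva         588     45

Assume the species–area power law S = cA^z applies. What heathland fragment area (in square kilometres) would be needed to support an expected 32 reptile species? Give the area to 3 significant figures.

245 square kilometres

z = ln(45/9) / ln(588/9.42) = 1.6094 / 4.1339 = 0.3893
c = 9 / 9.42^0.3893 = 9 / 2.395 = 3.759
A = (32/3.759)^(1/0.3893) ⇒ ln A = ln(8.514)/0.3893 = 5.5010
A = e^5.5010 ≈ 244.9 square kilometres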